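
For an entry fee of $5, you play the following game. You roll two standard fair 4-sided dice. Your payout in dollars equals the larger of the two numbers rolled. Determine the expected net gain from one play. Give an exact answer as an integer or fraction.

-15/8 dollars

Distribution of the larger of the two numbers rolled: 1 w.p. 1/16, 2 w.p. 3/16, 3 w.p. 5/16, 4 w.p. 7/16
E[payout] = (1/16)·1 + (3/16)·2 + (5/16)·3 + (7/16)·4 = 25/8
Expected profit = 25/8 − 5 = -15/8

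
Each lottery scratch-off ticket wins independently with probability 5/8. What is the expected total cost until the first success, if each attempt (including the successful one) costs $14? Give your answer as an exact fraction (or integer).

E[#attempts] = 1/p = 8/5; E[cost] = 14·8/5 = 112/5.

112/5 dollars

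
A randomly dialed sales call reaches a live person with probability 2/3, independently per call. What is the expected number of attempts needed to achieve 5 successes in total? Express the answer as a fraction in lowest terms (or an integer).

By linearity (sum of 5 independent geometric waits), E[trials] = 5/p = 5/(2/3) = 15/2.

15/2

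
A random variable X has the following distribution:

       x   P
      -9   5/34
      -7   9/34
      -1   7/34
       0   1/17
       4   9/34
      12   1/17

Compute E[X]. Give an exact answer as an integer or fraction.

-55/34

E[X] = (5/34)·(-9) + (9/34)·(-7) + (7/34)·(-1) + (1/17)·0 + (9/34)·4 + (1/17)·12
     = -55/34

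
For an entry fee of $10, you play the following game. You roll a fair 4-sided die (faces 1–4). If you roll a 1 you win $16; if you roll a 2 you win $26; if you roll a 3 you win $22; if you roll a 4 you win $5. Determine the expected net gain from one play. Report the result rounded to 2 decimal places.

$7.25

E[payout] = (1/4)·5 + (1/4)·16 + (1/4)·22 + (1/4)·26 = 69/4
Expected profit = 69/4 − 10 = 29/4 ≈ $7.25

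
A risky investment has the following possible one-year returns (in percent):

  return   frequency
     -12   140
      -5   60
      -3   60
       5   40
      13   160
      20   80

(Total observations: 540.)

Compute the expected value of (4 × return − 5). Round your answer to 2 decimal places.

Total = 540, so P(return=-12) = 140/540, etc.
E[4x-5] = (7/27)·(-53) + (1/9)·(-25) + (1/9)·(-17) + (2/27)·15 + (8/27)·47 + (4/27)·75
     = 209/27 ≈ 7.74

7.74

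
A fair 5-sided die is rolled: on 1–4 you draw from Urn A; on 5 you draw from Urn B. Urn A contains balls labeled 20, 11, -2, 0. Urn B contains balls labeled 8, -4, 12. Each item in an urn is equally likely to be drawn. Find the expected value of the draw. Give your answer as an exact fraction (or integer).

103/15

E[X | Urn A] = (20 + 11 − 2 + 0)/4 = 29/4
E[X | Urn B] = (8 − 4 + 12)/3 = 16/3
E[X] = (4/5)·29/4 + (1/5)·16/3 = 103/15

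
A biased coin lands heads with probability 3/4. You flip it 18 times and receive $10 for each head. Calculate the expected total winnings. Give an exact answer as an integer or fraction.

$135

E[#heads] = 18·3/4 = 27/2 (linearity over flips).
E[winnings] = 10·27/2 = 135.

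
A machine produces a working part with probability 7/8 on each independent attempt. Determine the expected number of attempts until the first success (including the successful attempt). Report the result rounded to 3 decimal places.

1.143

For a geometric distribution, E[trials] = 1/p = 1/(7/8) = 8/7.
≈ 1.143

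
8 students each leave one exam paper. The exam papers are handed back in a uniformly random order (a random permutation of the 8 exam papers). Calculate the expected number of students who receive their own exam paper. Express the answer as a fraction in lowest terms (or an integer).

Let Xᵢ = 1 if person i gets their own exam paper. For each i, P(Xᵢ=1) = 1/8.
By linearity of expectation, E[X₁+…+X_8] = 8·(1/8) = 1.

1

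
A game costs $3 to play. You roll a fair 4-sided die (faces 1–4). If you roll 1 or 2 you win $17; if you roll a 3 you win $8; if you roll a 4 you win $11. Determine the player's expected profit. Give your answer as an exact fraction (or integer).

41/4 dollars

E[payout] = (1/4)·8 + (1/4)·11 + (1/2)·17 = 53/4
Expected profit = 53/4 − 3 = 41/4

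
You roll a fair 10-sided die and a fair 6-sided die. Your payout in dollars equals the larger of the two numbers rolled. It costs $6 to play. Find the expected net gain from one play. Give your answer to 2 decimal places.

Distribution of the larger of the two numbers rolled: 1 w.p. 1/60, 2 w.p. 1/20, 3 w.p. 1/12, 4 w.p. 7/60, 5 w.p. 3/20, 6 w.p. 11/60, …
E[payout] = (1/60)·1 + (1/20)·2 + (1/12)·3 + (7/60)·4 + (3/20)·5 + (11/60)·6 + (1/10)·7 + (1/10)·8 + (1/10)·9 + (1/10)·10 = 73/12
Expected profit = 73/12 − 6 = 1/12 ≈ $0.08

$0.08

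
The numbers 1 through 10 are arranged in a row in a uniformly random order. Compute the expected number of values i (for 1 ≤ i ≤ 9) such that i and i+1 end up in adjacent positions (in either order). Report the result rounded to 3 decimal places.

1.800

For each i ∈ {1,…,9}, let Xᵢ = 1 if i and i+1 are adjacent. P(Xᵢ=1) = 2·(10−1)!/10! = 2/10.
By linearity, E[ΣXᵢ] = (9)·(2/10) = 9/5.
≈ 1.800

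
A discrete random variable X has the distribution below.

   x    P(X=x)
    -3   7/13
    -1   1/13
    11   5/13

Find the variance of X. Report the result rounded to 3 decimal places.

45.018

E[X] = (7/13)·(-3) + (1/13)·(-1) + (5/13)·11 = 33/13
E[X²] = (7/13)·9 + (1/13)·1 + (5/13)·121 = 669/13
Var(X) = 669/13 − (33/13)² = 7608/169 ≈ 45.018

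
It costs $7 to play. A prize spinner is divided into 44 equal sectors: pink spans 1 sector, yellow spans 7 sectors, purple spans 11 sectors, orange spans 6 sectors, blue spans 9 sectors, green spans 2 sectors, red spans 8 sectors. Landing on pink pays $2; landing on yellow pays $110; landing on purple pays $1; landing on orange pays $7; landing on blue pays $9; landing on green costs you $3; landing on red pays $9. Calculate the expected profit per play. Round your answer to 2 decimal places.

$15.09

E[payout] = (1/44)·2 + (7/44)·110 + (11/44)·1 + (6/44)·7 + (9/44)·9 + (2/44)·(-3) + (8/44)·9 = 243/11
Expected profit = 243/11 − 7 = 166/11 ≈ $15.09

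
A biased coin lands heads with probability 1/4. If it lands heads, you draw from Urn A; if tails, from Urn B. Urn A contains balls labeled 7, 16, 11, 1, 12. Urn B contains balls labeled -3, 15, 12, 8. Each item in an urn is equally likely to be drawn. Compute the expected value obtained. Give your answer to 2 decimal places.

8.35

E[X | Urn A] = (7 + 16 + 11 + 1 + 12)/5 = 47/5
E[X | Urn B] = (-3 + 15 + 12 + 8)/4 = 8
E[X] = (1/4)·47/5 + (3/4)·8 = 167/20 ≈ 8.35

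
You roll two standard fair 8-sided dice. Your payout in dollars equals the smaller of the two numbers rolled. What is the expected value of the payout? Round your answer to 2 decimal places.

Distribution of the smaller of the two numbers rolled: 1 w.p. 15/64, 2 w.p. 13/64, 3 w.p. 11/64, 4 w.p. 9/64, 5 w.p. 7/64, 6 w.p. 5/64, …
E[payout] = (15/64)·1 + (13/64)·2 + (11/64)·3 + (9/64)·4 + (7/64)·5 + (5/64)·6 + (3/64)·7 + (1/64)·8 = 51/16
≈ $3.19

$3.19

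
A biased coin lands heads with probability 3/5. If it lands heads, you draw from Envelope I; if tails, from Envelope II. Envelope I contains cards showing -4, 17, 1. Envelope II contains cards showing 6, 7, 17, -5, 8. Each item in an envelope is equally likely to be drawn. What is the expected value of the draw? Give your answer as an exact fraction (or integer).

136/25

E[X | Envelope I] = (-4 + 17 + 1)/3 = 14/3
E[X | Envelope II] = (6 + 7 + 17 − 5 + 8)/5 = 33/5
E[X] = (3/5)·14/3 + (2/5)·33/5 = 136/25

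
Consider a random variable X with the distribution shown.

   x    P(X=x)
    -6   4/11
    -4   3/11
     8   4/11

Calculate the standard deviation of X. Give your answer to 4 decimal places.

E[X] = -4/11, E[X²] = 448/11
Var(X) = E[X²] − (E[X])² = 448/11 − 16/121 = 4912/121
SD(X) = √(4912/121) ≈ 6.3714

6.3714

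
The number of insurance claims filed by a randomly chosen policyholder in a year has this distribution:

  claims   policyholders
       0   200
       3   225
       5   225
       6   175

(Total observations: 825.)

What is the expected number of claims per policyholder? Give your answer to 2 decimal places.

Total = 825, so P(claims=0) = 200/825, etc.
E[X] = (8/33)·0 + (3/11)·3 + (3/11)·5 + (7/33)·6
     = 38/11 ≈ 3.45

3.45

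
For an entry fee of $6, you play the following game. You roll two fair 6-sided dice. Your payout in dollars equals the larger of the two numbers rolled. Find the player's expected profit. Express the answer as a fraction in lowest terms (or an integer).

-55/36 dollars

Distribution of the larger of the two numbers rolled: 1 w.p. 1/36, 2 w.p. 1/12, 3 w.p. 5/36, 4 w.p. 7/36, 5 w.p. 1/4, 6 w.p. 11/36
E[payout] = (1/36)·1 + (1/12)·2 + (5/36)·3 + (7/36)·4 + (1/4)·5 + (11/36)·6 = 161/36
Expected profit = 161/36 − 6 = -55/36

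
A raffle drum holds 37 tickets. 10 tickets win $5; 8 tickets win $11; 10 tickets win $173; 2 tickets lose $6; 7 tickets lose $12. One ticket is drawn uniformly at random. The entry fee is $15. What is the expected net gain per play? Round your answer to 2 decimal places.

E[payout] = (10/37)·5 + (8/37)·11 + (10/37)·173 + (2/37)·(-6) + (7/37)·(-12) = 1772/37
Expected profit = 1772/37 − 15 = 1217/37 ≈ $32.89

$32.89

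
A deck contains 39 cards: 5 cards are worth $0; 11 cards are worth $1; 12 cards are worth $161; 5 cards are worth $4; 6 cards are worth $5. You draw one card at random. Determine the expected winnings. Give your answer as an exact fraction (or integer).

E[payout] = (5/39)·0 + (11/39)·1 + (12/39)·161 + (5/39)·4 + (6/39)·5 = 1993/39

1993/39 dollars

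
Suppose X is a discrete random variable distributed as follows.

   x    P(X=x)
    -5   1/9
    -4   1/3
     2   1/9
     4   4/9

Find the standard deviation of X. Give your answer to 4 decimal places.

3.9566

E[X] = 1/9, E[X²] = 47/3
Var(X) = E[X²] − (E[X])² = 47/3 − 1/81 = 1268/81
SD(X) = √(1268/81) ≈ 3.9566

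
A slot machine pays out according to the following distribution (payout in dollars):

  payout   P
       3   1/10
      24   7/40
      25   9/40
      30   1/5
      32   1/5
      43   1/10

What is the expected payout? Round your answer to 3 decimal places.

E[X] = (1/10)·3 + (7/40)·24 + (9/40)·25 + (1/5)·30 + (1/5)·32 + (1/10)·43
     = 1073/40 ≈ 26.825

$26.825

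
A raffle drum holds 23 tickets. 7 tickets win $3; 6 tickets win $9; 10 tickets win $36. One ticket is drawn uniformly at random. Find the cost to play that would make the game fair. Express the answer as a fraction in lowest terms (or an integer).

E[payout] = (7/23)·3 + (6/23)·9 + (10/23)·36 = 435/23
Fair fee = E[payout] = 435/23

435/23 dollars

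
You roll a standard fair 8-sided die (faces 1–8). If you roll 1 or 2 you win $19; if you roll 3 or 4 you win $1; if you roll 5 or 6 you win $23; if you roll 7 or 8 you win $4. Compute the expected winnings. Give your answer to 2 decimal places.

E[payout] = (1/4)·1 + (1/4)·4 + (1/4)·19 + (1/4)·23 = 47/4
≈ $11.75

$11.75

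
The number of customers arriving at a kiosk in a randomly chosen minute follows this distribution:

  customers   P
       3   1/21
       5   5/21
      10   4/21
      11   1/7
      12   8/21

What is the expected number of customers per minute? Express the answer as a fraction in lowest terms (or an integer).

197/21

E[X] = (1/21)·3 + (5/21)·5 + (4/21)·10 + (1/7)·11 + (8/21)·12
     = 197/21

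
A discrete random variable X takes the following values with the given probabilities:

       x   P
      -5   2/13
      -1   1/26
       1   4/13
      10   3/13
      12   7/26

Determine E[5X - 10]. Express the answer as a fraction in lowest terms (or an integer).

395/26

E[5x-10] = (2/13)·(-35) + (1/26)·(-15) + (4/13)·(-5) + (3/13)·40 + (7/26)·50
     = 395/26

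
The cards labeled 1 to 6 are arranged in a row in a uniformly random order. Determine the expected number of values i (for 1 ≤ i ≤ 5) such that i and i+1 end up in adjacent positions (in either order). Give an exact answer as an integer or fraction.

For each i ∈ {1,…,5}, let Xᵢ = 1 if i and i+1 are adjacent. P(Xᵢ=1) = 2·(6−1)!/6! = 2/6.
By linearity, E[ΣXᵢ] = (5)·(2/6) = 5/3.

5/3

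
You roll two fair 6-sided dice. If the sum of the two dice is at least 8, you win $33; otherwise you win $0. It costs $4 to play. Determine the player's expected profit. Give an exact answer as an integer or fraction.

39/4 dollars

E[payout] = (7/12)·0 + (5/12)·33 = 55/4
Expected profit = 55/4 − 4 = 39/4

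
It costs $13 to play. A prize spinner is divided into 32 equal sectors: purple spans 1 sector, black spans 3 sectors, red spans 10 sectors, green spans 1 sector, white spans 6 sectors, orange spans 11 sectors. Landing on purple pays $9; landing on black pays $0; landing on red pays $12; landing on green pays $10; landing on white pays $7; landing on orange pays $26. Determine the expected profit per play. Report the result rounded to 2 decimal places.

$1.59

E[payout] = (1/32)·9 + (3/32)·0 + (10/32)·12 + (1/32)·10 + (6/32)·7 + (11/32)·26 = 467/32
Expected profit = 467/32 − 13 = 51/32 ≈ $1.59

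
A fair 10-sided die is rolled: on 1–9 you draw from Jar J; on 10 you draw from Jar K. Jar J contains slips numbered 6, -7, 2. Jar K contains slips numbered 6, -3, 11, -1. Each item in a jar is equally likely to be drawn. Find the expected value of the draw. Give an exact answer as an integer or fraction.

5/8

E[X | Jar J] = (6 − 7 + 2)/3 = 1/3
E[X | Jar K] = (6 − 3 + 11 − 1)/4 = 13/4
E[X] = (9/10)·1/3 + (1/10)·13/4 = 5/8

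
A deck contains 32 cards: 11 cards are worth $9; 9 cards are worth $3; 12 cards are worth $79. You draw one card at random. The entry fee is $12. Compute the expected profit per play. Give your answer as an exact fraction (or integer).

E[payout] = (11/32)·9 + (9/32)·3 + (12/32)·79 = 537/16
Expected profit = 537/16 − 12 = 345/16

345/16 dollars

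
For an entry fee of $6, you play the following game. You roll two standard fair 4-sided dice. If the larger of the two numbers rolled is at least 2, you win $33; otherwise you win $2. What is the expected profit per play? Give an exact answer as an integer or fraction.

401/16 dollars

E[payout] = (1/16)·2 + (15/16)·33 = 497/16
Expected profit = 497/16 − 6 = 401/16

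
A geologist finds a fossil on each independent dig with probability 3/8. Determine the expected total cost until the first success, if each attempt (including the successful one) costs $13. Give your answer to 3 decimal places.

$34.667

E[#attempts] = 1/p = 8/3; E[cost] = 13·8/3 = 104/3.
≈ 34.667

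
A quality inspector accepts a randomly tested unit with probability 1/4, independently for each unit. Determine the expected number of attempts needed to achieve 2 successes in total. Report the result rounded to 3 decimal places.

By linearity (sum of 2 independent geometric waits), E[trials] = 2/p = 2/(1/4) = 8.
≈ 8.000

8.000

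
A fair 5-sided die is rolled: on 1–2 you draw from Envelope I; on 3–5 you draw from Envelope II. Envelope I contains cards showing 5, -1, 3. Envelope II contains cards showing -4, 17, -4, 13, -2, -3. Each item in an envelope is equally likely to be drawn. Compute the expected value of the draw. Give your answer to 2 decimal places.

E[X | Envelope I] = (5 − 1 + 3)/3 = 7/3
E[X | Envelope II] = (-4 + 17 − 4 + 13 − 2 − 3)/6 = 17/6
E[X] = (2/5)·7/3 + (3/5)·17/6 = 79/30 ≈ 2.63

2.63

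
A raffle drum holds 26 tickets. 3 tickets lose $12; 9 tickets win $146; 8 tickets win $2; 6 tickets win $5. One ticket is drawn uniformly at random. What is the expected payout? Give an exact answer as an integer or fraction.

662/13 dollars

E[payout] = (3/26)·(-12) + (9/26)·146 + (8/26)·2 + (6/26)·5 = 662/13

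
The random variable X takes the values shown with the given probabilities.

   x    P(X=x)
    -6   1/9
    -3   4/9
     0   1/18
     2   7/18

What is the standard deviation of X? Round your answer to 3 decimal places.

E[X] = -11/9, E[X²] = 86/9
Var(X) = E[X²] − (E[X])² = 86/9 − 121/81 = 653/81
SD(X) = √(653/81) ≈ 2.839

2.839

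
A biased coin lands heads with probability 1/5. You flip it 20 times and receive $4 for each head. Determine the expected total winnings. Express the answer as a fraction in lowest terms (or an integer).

$16

E[#heads] = 20·1/5 = 4 (linearity over flips).
E[winnings] = 4·4 = 16.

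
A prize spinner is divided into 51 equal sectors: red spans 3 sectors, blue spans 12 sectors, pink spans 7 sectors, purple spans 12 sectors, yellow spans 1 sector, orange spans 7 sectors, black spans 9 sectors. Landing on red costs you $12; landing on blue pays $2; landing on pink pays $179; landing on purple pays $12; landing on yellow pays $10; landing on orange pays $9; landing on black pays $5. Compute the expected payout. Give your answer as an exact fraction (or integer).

501/17 dollars

E[payout] = (3/51)·(-12) + (12/51)·2 + (7/51)·179 + (12/51)·12 + (1/51)·10 + (7/51)·9 + (9/51)·5 = 501/17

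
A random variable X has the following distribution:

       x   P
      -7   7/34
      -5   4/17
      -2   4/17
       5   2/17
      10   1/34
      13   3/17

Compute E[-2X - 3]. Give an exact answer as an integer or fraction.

-54/17

E[-2x-3] = (7/34)·11 + (4/17)·7 + (4/17)·1 + (2/17)·(-13) + (1/34)·(-23) + (3/17)·(-29)
     = -54/17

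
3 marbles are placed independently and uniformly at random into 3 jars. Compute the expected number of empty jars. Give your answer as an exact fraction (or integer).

Let Xⱼ=1 if jar j is empty. P(Xⱼ=1) = ((3-1)/3)^3 = 8/27.
By linearity, E[#empty] = 3·8/27 = 8/9.

8/9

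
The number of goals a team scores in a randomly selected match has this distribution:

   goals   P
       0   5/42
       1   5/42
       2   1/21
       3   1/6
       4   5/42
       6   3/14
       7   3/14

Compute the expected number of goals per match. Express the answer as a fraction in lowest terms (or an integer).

E[X] = (5/42)·0 + (5/42)·1 + (1/21)·2 + (1/6)·3 + (5/42)·4 + (3/14)·6 + (3/14)·7
     = 167/42

167/42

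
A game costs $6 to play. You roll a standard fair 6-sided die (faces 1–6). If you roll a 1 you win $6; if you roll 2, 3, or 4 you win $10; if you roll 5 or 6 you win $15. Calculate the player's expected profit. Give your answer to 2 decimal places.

E[payout] = (1/6)·6 + (1/2)·10 + (1/3)·15 = 11
Expected profit = 11 − 6 = 5 ≈ $5.00

$5.00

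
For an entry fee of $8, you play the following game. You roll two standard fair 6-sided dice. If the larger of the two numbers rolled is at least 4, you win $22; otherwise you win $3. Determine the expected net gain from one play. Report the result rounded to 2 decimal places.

E[payout] = (1/4)·3 + (3/4)·22 = 69/4
Expected profit = 69/4 − 8 = 37/4 ≈ $9.25

$9.25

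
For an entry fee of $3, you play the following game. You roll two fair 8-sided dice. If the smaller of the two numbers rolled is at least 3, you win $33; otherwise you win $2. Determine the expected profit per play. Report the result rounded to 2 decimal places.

E[payout] = (7/16)·2 + (9/16)·33 = 311/16
Expected profit = 311/16 − 3 = 263/16 ≈ $16.44

$16.44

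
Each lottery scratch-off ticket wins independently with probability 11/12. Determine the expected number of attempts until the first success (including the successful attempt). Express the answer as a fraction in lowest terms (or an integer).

12/11

For a geometric distribution, E[trials] = 1/p = 1/(11/12) = 12/11.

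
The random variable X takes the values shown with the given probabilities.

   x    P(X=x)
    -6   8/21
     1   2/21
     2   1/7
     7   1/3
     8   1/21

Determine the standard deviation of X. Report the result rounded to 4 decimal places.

E[X] = 17/21, E[X²] = 709/21
Var(X) = E[X²] − (E[X])² = 709/21 − 289/441 = 14600/441
SD(X) = √(14600/441) ≈ 5.7538

5.7538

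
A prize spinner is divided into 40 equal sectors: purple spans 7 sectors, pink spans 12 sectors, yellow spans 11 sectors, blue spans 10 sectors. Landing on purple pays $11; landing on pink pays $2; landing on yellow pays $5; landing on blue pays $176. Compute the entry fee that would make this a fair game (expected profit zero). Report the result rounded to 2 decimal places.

E[payout] = (7/40)·11 + (12/40)·2 + (11/40)·5 + (10/40)·176 = 479/10
Fair fee = E[payout] = 479/10 ≈ $47.90

$47.90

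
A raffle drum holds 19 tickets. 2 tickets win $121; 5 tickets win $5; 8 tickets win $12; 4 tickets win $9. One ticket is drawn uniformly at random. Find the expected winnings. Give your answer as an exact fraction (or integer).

$21

E[payout] = (2/19)·121 + (5/19)·5 + (8/19)·12 + (4/19)·9 = 21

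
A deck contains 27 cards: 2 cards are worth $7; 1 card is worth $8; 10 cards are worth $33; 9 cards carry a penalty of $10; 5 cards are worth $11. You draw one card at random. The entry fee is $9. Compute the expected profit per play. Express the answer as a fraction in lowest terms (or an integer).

E[payout] = (2/27)·7 + (1/27)·8 + (10/27)·33 + (9/27)·(-10) + (5/27)·11 = 317/27
Expected profit = 317/27 − 9 = 74/27

74/27 dollars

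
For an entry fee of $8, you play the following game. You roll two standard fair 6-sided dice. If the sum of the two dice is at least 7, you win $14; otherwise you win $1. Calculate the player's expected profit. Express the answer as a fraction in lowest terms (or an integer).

7/12 dollars

E[payout] = (5/12)·1 + (7/12)·14 = 103/12
Expected profit = 103/12 − 8 = 7/12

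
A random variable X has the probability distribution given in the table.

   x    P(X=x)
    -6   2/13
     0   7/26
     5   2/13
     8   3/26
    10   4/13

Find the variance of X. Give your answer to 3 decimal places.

E[X] = (2/13)·(-6) + (7/26)·0 + (2/13)·5 + (3/26)·8 + (4/13)·10 = 50/13
E[X²] = (2/13)·36 + (7/26)·0 + (2/13)·25 + (3/26)·64 + (4/13)·100 = 618/13
Var(X) = 618/13 − (50/13)² = 5534/169 ≈ 32.746

32.746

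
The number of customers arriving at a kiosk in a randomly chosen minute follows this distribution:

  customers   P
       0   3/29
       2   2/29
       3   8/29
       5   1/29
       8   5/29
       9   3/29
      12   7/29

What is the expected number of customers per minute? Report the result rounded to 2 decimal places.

6.34

E[X] = (3/29)·0 + (2/29)·2 + (8/29)·3 + (1/29)·5 + (5/29)·8 + (3/29)·9 + (7/29)·12
     = 184/29 ≈ 6.34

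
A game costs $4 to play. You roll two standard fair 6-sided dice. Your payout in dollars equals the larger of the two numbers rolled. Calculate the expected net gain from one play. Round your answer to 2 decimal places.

Distribution of the larger of the two numbers rolled: 1 w.p. 1/36, 2 w.p. 1/12, 3 w.p. 5/36, 4 w.p. 7/36, 5 w.p. 1/4, 6 w.p. 11/36
E[payout] = (1/36)·1 + (1/12)·2 + (5/36)·3 + (7/36)·4 + (1/4)·5 + (11/36)·6 = 161/36
Expected profit = 161/36 − 4 = 17/36 ≈ $0.47

$0.47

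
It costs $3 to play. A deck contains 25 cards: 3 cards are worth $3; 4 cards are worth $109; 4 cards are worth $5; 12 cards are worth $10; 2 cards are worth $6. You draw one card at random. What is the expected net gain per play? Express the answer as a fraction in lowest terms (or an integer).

522/25 dollars

E[payout] = (3/25)·3 + (4/25)·109 + (4/25)·5 + (12/25)·10 + (2/25)·6 = 597/25
Expected profit = 597/25 − 3 = 522/25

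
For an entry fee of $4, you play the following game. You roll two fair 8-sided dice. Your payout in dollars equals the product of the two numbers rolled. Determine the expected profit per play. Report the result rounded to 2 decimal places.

$16.25

Distribution of the product of the two numbers rolled: 1 w.p. 1/64, 2 w.p. 1/32, 3 w.p. 1/32, 4 w.p. 3/64, 5 w.p. 1/32, 6 w.p. 1/16, …
E[payout] = (1/64)·1 + (1/32)·2 + (1/32)·3 + (3/64)·4 + (1/32)·5 + (1/16)·6 + (1/32)·7 + (1/16)·8 + (1/64)·9 + (1/32)·10 + (1/16)·12 + (1/32)·14 + (1/32)·15 + (3/64)·16 + (1/32)·18 + (1/32)·20 + (1/32)·21 + (1/16)·24 + (1/64)·25 + (1/32)·28 + (1/32)·30 + (1/32)·32 + (1/32)·35 + (1/64)·36 + (1/32)·40 + (1/32)·42 + (1/32)·48 + (1/64)·49 + (1/32)·56 + (1/64)·64 = 81/4
Expected profit = 81/4 − 4 = 65/4 ≈ $16.25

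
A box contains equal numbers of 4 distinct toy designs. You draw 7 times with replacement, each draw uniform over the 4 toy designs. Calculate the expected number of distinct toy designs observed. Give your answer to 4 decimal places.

Let Xⱼ=1 if type j appears at least once. P(Xⱼ=1) = 1 − ((4−1)/4)^7 = 14197/16384.
E[#distinct] = 4·14197/16384 = 14197/4096.
≈ 3.4661

3.4661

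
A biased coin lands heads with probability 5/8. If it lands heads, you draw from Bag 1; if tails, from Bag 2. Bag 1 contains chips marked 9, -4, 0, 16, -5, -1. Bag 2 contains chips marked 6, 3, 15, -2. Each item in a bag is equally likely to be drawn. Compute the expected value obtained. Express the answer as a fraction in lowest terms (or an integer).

E[X | Bag 1] = (9 − 4 + 0 + 16 − 5 − 1)/6 = 5/2
E[X | Bag 2] = (6 + 3 + 15 − 2)/4 = 11/2
E[X] = (5/8)·5/2 + (3/8)·11/2 = 29/8

29/8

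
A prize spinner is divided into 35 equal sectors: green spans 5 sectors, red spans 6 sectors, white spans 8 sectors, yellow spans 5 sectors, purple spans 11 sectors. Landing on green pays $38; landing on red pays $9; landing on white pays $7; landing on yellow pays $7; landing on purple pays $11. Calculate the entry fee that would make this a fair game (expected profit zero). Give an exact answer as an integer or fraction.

456/35 dollars

E[payout] = (5/35)·38 + (6/35)·9 + (8/35)·7 + (5/35)·7 + (11/35)·11 = 456/35
Fair fee = E[payout] = 456/35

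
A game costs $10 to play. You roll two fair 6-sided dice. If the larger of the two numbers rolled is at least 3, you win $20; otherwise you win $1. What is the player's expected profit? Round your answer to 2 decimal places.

E[payout] = (1/9)·1 + (8/9)·20 = 161/9
Expected profit = 161/9 − 10 = 71/9 ≈ $7.89

$7.89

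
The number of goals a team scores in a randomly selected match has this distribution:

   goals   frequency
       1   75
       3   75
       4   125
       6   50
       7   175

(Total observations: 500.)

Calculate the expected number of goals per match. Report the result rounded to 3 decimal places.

Total = 500, so P(goals=1) = 75/500, etc.
E[X] = (3/20)·1 + (3/20)·3 + (1/4)·4 + (1/10)·6 + (7/20)·7
     = 93/20 ≈ 4.650

4.650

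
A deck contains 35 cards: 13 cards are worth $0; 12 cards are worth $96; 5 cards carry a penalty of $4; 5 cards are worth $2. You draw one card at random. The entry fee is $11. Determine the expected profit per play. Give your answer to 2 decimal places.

$21.63

E[payout] = (13/35)·0 + (12/35)·96 + (5/35)·(-4) + (5/35)·2 = 1142/35
Expected profit = 1142/35 − 11 = 757/35 ≈ $21.63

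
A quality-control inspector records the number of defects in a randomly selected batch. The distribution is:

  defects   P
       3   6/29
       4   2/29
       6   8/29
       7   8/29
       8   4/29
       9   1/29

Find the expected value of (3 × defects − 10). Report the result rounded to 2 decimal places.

E[3x-10] = (6/29)·(-1) + (2/29)·2 + (8/29)·8 + (8/29)·11 + (4/29)·14 + (1/29)·17
     = 223/29 ≈ 7.69

7.69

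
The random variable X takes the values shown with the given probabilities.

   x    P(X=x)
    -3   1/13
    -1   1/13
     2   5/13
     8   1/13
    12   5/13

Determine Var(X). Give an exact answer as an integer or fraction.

E[X] = (1/13)·(-3) + (1/13)·(-1) + (5/13)·2 + (1/13)·8 + (5/13)·12 = 74/13
E[X²] = (1/13)·9 + (1/13)·1 + (5/13)·4 + (1/13)·64 + (5/13)·144 = 814/13
Var(X) = 814/13 − (74/13)² = 5106/169

5106/169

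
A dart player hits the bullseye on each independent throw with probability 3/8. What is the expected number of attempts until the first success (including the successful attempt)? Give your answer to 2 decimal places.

For a geometric distribution, E[trials] = 1/p = 1/(3/8) = 8/3.
≈ 2.67

2.67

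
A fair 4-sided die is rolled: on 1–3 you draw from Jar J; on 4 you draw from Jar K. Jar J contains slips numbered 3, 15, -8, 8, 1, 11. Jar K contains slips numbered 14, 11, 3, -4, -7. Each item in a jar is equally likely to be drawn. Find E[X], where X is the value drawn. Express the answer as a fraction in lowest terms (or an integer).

23/5

E[X | Jar J] = (3 + 15 − 8 + 8 + 1 + 11)/6 = 5
E[X | Jar K] = (14 + 11 + 3 − 4 − 7)/5 = 17/5
E[X] = (3/4)·5 + (1/4)·17/5 = 23/5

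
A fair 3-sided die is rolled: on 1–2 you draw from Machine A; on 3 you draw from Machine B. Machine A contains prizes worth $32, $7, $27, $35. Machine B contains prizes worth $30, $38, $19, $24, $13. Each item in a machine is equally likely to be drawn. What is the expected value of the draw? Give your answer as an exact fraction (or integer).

E[X | Machine A] = (32 + 7 + 27 + 35)/4 = 101/4
E[X | Machine B] = (30 + 38 + 19 + 24 + 13)/5 = 124/5
E[X] = (2/3)·101/4 + (1/3)·124/5 = 251/10

251/10 dollars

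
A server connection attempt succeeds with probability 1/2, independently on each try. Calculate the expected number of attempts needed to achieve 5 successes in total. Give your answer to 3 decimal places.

10.000

By linearity (sum of 5 independent geometric waits), E[trials] = 5/p = 5/(1/2) = 10.
≈ 10.000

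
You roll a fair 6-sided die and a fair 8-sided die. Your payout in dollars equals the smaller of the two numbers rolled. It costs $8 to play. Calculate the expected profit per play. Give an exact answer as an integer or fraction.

-251/48 dollars

Distribution of the smaller of the two numbers rolled: 1 w.p. 13/48, 2 w.p. 11/48, 3 w.p. 3/16, 4 w.p. 7/48, 5 w.p. 5/48, 6 w.p. 1/16
E[payout] = (13/48)·1 + (11/48)·2 + (3/16)·3 + (7/48)·4 + (5/48)·5 + (1/16)·6 = 133/48
Expected profit = 133/48 − 8 = -251/48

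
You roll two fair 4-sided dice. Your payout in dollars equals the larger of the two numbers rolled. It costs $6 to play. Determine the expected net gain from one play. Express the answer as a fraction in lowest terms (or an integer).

-23/8 dollars

Distribution of the larger of the two numbers rolled: 1 w.p. 1/16, 2 w.p. 3/16, 3 w.p. 5/16, 4 w.p. 7/16
E[payout] = (1/16)·1 + (3/16)·2 + (5/16)·3 + (7/16)·4 = 25/8
Expected profit = 25/8 − 6 = -23/8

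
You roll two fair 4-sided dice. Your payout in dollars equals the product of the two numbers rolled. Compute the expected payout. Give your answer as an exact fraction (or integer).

Distribution of the product of the two numbers rolled: 1 w.p. 1/16, 2 w.p. 1/8, 3 w.p. 1/8, 4 w.p. 3/16, 6 w.p. 1/8, 8 w.p. 1/8, …
E[payout] = (1/16)·1 + (1/8)·2 + (1/8)·3 + (3/16)·4 + (1/8)·6 + (1/8)·8 + (1/16)·9 + (1/8)·12 + (1/16)·16 = 25/4

25/4 dollars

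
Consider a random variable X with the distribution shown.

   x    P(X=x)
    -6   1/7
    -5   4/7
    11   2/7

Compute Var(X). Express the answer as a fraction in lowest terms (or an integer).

2630/49

E[X] = (1/7)·(-6) + (4/7)·(-5) + (2/7)·11 = -4/7
E[X²] = (1/7)·36 + (4/7)·25 + (2/7)·121 = 54
Var(X) = 54 − (-4/7)² = 2630/49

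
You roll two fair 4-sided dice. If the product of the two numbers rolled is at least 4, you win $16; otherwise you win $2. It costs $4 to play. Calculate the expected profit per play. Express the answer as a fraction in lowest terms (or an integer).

E[payout] = (5/16)·2 + (11/16)·16 = 93/8
Expected profit = 93/8 − 4 = 61/8

61/8 dollars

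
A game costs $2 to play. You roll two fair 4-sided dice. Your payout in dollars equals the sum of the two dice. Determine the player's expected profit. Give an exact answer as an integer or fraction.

Distribution of the sum of the two dice: 2 w.p. 1/16, 3 w.p. 1/8, 4 w.p. 3/16, 5 w.p. 1/4, 6 w.p. 3/16, 7 w.p. 1/8, …
E[payout] = (1/16)·2 + (1/8)·3 + (3/16)·4 + (1/4)·5 + (3/16)·6 + (1/8)·7 + (1/16)·8 = 5
Expected profit = 5 − 2 = 3

$3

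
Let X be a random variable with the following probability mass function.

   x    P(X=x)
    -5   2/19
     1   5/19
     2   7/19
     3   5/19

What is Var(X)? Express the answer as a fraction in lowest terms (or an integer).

1856/361

E[X] = (2/19)·(-5) + (5/19)·1 + (7/19)·2 + (5/19)·3 = 24/19
E[X²] = (2/19)·25 + (5/19)·1 + (7/19)·4 + (5/19)·9 = 128/19
Var(X) = 128/19 − (24/19)² = 1856/361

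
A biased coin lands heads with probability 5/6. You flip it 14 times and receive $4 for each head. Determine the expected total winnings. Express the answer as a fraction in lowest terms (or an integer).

140/3 dollars

E[#heads] = 14·5/6 = 35/3 (linearity over flips).
E[winnings] = 4·35/3 = 140/3.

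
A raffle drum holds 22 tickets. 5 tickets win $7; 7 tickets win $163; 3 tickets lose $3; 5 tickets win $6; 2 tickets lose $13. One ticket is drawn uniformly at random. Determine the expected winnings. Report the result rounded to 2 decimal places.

$53.23

E[payout] = (5/22)·7 + (7/22)·163 + (3/22)·(-3) + (5/22)·6 + (2/22)·(-13) = 1171/22
≈ $53.23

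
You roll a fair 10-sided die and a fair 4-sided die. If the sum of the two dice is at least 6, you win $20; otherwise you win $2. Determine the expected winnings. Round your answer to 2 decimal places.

$15.50

E[payout] = (1/4)·2 + (3/4)·20 = 31/2
≈ $15.50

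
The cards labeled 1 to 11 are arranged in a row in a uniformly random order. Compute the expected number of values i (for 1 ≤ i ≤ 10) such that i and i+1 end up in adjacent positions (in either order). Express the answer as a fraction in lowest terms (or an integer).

20/11

For each i ∈ {1,…,10}, let Xᵢ = 1 if i and i+1 are adjacent. P(Xᵢ=1) = 2·(11−1)!/11! = 2/11.
By linearity, E[ΣXᵢ] = (10)·(2/11) = 20/11.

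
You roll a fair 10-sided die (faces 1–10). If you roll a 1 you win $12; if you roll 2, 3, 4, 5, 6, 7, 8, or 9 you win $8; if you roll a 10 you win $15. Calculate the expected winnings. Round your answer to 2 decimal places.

E[payout] = (4/5)·8 + (1/10)·12 + (1/10)·15 = 91/10
≈ $9.10

$9.10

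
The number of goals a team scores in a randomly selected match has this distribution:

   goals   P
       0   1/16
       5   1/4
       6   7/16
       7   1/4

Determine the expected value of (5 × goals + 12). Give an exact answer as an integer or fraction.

E[5x+12] = (1/16)·12 + (1/4)·37 + (7/16)·42 + (1/4)·47
     = 321/8

321/8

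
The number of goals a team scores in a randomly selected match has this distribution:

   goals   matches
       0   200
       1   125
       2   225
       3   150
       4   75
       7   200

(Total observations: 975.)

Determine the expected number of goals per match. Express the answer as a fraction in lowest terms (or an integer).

109/39

Total = 975, so P(goals=0) = 200/975, etc.
E[X] = (8/39)·0 + (5/39)·1 + (3/13)·2 + (2/13)·3 + (1/13)·4 + (8/39)·7
     = 109/39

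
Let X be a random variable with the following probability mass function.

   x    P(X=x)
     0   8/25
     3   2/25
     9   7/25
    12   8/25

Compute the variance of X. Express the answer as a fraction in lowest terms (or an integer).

648/25

E[X] = (8/25)·0 + (2/25)·3 + (7/25)·9 + (8/25)·12 = 33/5
E[X²] = (8/25)·0 + (2/25)·9 + (7/25)·81 + (8/25)·144 = 1737/25
Var(X) = 1737/25 − (33/5)² = 648/25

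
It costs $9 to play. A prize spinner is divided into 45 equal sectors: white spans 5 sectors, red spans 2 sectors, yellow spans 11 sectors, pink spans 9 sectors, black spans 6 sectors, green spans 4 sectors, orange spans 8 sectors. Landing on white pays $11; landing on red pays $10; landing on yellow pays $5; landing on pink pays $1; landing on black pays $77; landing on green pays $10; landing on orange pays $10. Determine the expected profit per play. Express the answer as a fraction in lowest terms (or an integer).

316/45 dollars

E[payout] = (5/45)·11 + (2/45)·10 + (11/45)·5 + (9/45)·1 + (6/45)·77 + (4/45)·10 + (8/45)·10 = 721/45
Expected profit = 721/45 − 9 = 316/45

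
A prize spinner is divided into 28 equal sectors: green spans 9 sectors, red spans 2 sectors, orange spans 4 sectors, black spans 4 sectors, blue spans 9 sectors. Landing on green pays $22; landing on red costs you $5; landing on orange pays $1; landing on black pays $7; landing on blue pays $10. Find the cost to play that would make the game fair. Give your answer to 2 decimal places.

$11.07

E[payout] = (9/28)·22 + (2/28)·(-5) + (4/28)·1 + (4/28)·7 + (9/28)·10 = 155/14
Fair fee = E[payout] = 155/14 ≈ $11.07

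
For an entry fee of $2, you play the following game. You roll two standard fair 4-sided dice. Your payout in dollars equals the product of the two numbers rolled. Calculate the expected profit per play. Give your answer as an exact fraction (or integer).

17/4 dollars

Distribution of the product of the two numbers rolled: 1 w.p. 1/16, 2 w.p. 1/8, 3 w.p. 1/8, 4 w.p. 3/16, 6 w.p. 1/8, 8 w.p. 1/8, …
E[payout] = (1/16)·1 + (1/8)·2 + (1/8)·3 + (3/16)·4 + (1/8)·6 + (1/8)·8 + (1/16)·9 + (1/8)·12 + (1/16)·16 = 25/4
Expected profit = 25/4 − 2 = 17/4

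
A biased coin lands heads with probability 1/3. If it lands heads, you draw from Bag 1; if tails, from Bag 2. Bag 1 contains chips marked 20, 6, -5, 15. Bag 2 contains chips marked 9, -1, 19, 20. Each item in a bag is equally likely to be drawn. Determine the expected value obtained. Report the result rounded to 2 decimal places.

10.83

E[X | Bag 1] = (20 + 6 − 5 + 15)/4 = 9
E[X | Bag 2] = (9 − 1 + 19 + 20)/4 = 47/4
E[X] = (1/3)·9 + (2/3)·47/4 = 65/6 ≈ 10.83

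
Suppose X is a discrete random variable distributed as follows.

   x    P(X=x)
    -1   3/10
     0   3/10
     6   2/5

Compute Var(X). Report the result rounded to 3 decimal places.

E[X] = (3/10)·(-1) + (3/10)·0 + (2/5)·6 = 21/10
E[X²] = (3/10)·1 + (3/10)·0 + (2/5)·36 = 147/10
Var(X) = 147/10 − (21/10)² = 1029/100 ≈ 10.290

10.290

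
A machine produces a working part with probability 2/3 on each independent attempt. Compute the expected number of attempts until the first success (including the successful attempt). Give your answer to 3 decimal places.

1.500

For a geometric distribution, E[trials] = 1/p = 1/(2/3) = 3/2.
≈ 1.500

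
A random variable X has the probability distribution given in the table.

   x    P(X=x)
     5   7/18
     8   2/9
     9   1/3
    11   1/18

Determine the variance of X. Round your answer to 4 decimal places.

E[X] = (7/18)·5 + (2/9)·8 + (1/3)·9 + (1/18)·11 = 22/3
E[X²] = (7/18)·25 + (2/9)·64 + (1/3)·81 + (1/18)·121 = 173/3
Var(X) = 173/3 − (22/3)² = 35/9 ≈ 3.8889

3.8889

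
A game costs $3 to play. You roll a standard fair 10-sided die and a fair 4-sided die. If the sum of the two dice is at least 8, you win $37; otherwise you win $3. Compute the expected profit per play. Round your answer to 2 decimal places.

$18.70

E[payout] = (9/20)·3 + (11/20)·37 = 217/10
Expected profit = 217/10 − 3 = 187/10 ≈ $18.70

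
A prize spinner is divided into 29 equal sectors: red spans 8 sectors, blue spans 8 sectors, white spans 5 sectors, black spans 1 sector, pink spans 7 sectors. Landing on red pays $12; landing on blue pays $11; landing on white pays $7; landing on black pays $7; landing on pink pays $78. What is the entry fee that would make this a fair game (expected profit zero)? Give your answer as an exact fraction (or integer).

772/29 dollars

E[payout] = (8/29)·12 + (8/29)·11 + (5/29)·7 + (1/29)·7 + (7/29)·78 = 772/29
Fair fee = E[payout] = 772/29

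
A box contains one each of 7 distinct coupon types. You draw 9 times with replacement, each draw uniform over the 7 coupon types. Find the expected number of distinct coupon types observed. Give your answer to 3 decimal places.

Let Xⱼ=1 if type j appears at least once. P(Xⱼ=1) = 1 − ((7−1)/7)^9 = 30275911/40353607.
E[#distinct] = 7·30275911/40353607 = 30275911/5764801.
≈ 5.252

5.252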